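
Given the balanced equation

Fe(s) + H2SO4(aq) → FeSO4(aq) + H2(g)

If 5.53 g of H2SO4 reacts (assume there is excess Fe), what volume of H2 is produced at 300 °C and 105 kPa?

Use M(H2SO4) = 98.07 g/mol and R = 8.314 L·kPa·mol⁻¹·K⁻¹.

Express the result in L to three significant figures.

2.56 L

n(H2SO4) = 5.530 / 98.07 = 0.05639 mol
n(H2) = (1/1) × 0.05639 = 0.05639 mol
V = nRT/P = 0.05639 × 8.314 × 573.15 / 105 = 2.559 L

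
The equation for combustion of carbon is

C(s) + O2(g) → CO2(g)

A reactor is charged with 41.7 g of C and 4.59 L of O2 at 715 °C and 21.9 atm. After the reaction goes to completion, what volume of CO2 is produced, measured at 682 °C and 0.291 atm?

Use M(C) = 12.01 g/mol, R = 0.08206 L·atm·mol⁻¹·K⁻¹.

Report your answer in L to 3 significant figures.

n(C) = 41.7 / 12.01 = 3.472 mol
n(O2) = PV/RT = (21.9 × 4.59) / (0.08206 × 988.15) = 1.240 mol
For 3.472 mol C, stoichiometry requires (1/1) × 3.472 = 3.472 mol O2; 1.240 mol is available, so O2 is limiting.
n(CO2) = (1/1) × 1.240 = 1.240 mol
V(CO2) = nRT/P = 1.240 × 0.08206 × 955.15 / 0.291 = 334.0 L

334 L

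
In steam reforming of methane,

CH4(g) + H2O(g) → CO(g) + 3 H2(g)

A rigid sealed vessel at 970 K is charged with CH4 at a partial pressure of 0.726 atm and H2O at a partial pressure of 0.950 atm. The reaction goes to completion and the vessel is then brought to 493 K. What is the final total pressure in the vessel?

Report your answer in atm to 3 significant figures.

1.59 atm

With V and T fixed, P_i ∝ n_i, so the mole ratios apply directly to partial pressures at 970 K.
P(H2O) required for 0.726 atm of CH4 = (1/1) × 0.726 = 0.7260 atm; available 0.950 atm, so CH4 is limiting.
P(H2O) remaining = 0.950 − (1/1) × 0.726 = 0.2240 atm
P(gaseous products) = (1+3)/1 × 0.726 = 2.904 atm
P_total at 970 K = 0.2240 + 2.904 = 3.128 atm
Scaling to 493 K: P = 3.128 × 493/970 = 1.590 atm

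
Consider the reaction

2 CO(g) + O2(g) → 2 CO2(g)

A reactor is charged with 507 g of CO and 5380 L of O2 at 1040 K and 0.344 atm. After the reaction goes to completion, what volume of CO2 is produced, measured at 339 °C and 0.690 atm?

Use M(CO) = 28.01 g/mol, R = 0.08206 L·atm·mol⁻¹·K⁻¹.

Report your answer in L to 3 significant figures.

1320 L

n(CO) = 507 / 28.01 = 18.10 mol
n(O2) = PV/RT = (0.344 × 5380) / (0.08206 × 1040) = 21.69 mol
For 18.10 mol CO, stoichiometry requires (1/2) × 18.10 = 9.050 mol O2; 21.69 mol is available, so CO is limiting.
n(CO2) = (2/2) × 18.10 = 18.10 mol
V(CO2) = nRT/P = 18.10 × 0.08206 × 612.15 / 0.690 = 1318 L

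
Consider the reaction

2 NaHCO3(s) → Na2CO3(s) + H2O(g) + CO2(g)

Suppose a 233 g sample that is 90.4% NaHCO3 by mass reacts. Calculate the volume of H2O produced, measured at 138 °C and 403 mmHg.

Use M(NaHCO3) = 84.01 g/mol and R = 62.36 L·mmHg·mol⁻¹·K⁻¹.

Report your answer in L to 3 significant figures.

79.8 L

mass of NaHCO3 = 233 × 90.4/100 = 210.6 g
n(NaHCO3) = 210.6 / 84.01 = 2.507 mol
n(H2O) = (1/2) × 2.507 = 1.254 mol
V = nRT/P = 1.254 × 62.36 × 411.15 / 403 = 79.78 L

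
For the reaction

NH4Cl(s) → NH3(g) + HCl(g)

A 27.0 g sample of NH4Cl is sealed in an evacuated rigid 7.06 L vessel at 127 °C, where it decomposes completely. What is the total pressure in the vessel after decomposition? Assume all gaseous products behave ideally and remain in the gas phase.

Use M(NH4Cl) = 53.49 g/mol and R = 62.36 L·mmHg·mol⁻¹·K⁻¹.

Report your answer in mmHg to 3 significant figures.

3570 mmHg

n(NH4Cl) = 27.0 / 53.49 = 0.5048 mol
n(gas produced) = (2/1) × 0.5048 = 1.010 mol
P = nRT/V = 1.010 × 62.36 × 400.15 / 7.06 = 3570 mmHg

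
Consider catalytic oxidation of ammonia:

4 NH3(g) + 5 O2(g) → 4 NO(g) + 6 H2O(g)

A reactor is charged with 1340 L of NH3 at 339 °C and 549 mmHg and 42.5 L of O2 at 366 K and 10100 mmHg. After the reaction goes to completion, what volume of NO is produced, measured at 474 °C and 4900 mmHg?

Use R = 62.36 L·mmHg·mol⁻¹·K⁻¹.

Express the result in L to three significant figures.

143 L

n(NH3) = PV/RT = (549 × 1340) / (62.36 × 612.15) = 19.27 mol
n(O2) = PV/RT = (10100 × 42.5) / (62.36 × 366) = 18.81 mol
For 19.27 mol NH3, stoichiometry requires (5/4) × 19.27 = 24.09 mol O2; 18.81 mol is available, so O2 is limiting.
n(NO) = (4/5) × 18.81 = 15.05 mol
V(NO) = nRT/P = 15.05 × 62.36 × 747.15 / 4900 = 143.1 L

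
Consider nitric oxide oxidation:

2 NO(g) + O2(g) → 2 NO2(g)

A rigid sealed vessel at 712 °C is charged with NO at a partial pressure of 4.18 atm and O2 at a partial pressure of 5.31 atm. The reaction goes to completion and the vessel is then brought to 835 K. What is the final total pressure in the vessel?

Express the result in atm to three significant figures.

Because the vessel is rigid and T is held at 712 °C, work the stoichiometry in partial pressures (P_i = n_iRT/V).
P(O2) required for 4.18 atm of NO = (1/2) × 4.18 = 2.090 atm; available 5.31 atm, so NO is limiting.
P(O2) remaining = 5.31 − (1/2) × 4.18 = 3.220 atm
P(gaseous products) = (2)/2 × 4.18 = 4.180 atm
P_total at 712 °C = 3.220 + 4.180 = 7.400 atm
Scaling to 835 K: P = 7.400 × 835/985.15 = 6.272 atm

6.27 atm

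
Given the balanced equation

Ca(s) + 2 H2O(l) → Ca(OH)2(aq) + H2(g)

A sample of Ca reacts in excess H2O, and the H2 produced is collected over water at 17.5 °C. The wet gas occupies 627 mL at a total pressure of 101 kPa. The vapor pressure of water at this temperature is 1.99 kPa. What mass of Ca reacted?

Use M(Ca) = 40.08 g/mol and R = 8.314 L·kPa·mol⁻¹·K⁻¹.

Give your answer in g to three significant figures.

1.03 g

P(H2) = 101 − 1.99 = 99.01 kPa
n(H2) = PV/RT = (99.01 × 0.6270) / (8.314 × 290.65) = 0.02569 mol
n(Ca) = (1/1) × 0.02569 = 0.02569 mol
m(Ca) = 0.02569 × 40.08 = 1.030 g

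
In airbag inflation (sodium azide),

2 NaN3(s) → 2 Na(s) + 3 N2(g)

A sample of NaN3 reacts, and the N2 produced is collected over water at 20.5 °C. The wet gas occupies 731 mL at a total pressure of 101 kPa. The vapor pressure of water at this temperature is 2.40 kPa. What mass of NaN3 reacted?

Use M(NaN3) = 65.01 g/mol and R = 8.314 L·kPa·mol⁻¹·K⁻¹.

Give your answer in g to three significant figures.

1.28 g

P(N2) = 101 − 2.40 = 98.60 kPa
n(N2) = PV/RT = (98.60 × 0.7310) / (8.314 × 293.65) = 0.02952 mol
n(NaN3) = (2/3) × 0.02952 = 0.01968 mol
m(NaN3) = 0.01968 × 65.01 = 1.279 g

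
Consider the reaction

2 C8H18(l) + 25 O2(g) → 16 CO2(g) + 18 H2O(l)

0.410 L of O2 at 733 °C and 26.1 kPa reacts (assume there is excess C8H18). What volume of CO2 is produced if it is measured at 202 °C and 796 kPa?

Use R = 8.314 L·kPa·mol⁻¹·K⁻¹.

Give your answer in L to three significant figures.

n(O2) = PV/RT = (26.1 × 0.410) / (8.314 × 1006.15) = 0.001279 mol
n(CO2) = (16/25) × 0.001279 = 0.0008186 mol
V = nRT/P = 0.0008186 × 8.314 × 475.15 / 796 = 0.004063 L

0.00406 L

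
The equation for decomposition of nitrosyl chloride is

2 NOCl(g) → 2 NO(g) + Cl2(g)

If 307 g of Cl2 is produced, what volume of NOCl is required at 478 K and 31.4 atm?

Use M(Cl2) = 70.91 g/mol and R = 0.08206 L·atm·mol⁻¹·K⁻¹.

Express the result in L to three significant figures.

10.8 L

n(Cl2) = 307.0 / 70.91 = 4.329 mol
n(NOCl) = (2/1) × 4.329 = 8.658 mol
V = nRT/P = 8.658 × 0.08206 × 478 / 31.4 = 10.82 L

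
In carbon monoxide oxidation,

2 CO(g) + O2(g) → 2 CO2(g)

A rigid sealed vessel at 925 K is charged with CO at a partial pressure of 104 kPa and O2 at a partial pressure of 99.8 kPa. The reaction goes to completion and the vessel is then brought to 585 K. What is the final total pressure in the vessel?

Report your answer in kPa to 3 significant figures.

96.0 kPa

Because the vessel is rigid and T is held at 925 K, work the stoichiometry in partial pressures (P_i = n_iRT/V).
P(O2) required for 104 kPa of CO = (1/2) × 104 = 52.00 kPa; available 99.8 kPa, so CO is limiting.
P(O2) remaining = 99.8 − (1/2) × 104 = 47.80 kPa
P(gaseous products) = (2)/2 × 104 = 104.0 kPa
P_total at 925 K = 47.80 + 104.0 = 151.8 kPa
Scaling to 585 K: P = 151.8 × 585/925 = 96.00 kPa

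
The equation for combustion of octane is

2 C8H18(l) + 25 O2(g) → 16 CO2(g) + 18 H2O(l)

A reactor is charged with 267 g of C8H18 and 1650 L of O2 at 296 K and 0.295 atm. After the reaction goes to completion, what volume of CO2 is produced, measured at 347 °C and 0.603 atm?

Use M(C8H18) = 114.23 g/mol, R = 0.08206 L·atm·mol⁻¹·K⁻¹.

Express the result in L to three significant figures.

n(C8H18) = 267 / 114.23 = 2.337 mol
n(O2) = PV/RT = (0.295 × 1650) / (0.08206 × 296) = 20.04 mol
For 2.337 mol C8H18, stoichiometry requires (25/2) × 2.337 = 29.21 mol O2; 20.04 mol is available, so O2 is limiting.
n(CO2) = (16/25) × 20.04 = 12.83 mol
V(CO2) = nRT/P = 12.83 × 0.08206 × 620.15 / 0.603 = 1083 L

1080 L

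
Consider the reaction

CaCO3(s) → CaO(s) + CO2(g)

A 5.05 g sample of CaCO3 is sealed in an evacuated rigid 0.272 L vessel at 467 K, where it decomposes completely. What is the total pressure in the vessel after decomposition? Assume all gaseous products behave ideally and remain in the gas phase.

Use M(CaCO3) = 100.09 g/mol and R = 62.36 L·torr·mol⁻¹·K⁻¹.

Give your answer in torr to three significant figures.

5400 torr

n(CaCO3) = 5.05 / 100.09 = 0.05045 mol
n(gas produced) = (1/1) × 0.05045 = 0.05045 mol
P = nRT/V = 0.05045 × 62.36 × 467 / 0.272 = 5402 torr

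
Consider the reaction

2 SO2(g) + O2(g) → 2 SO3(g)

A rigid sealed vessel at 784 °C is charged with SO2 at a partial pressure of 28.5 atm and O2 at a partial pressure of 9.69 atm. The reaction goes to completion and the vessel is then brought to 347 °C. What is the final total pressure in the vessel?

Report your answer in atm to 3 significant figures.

Because the vessel is rigid and T is held at 784 °C, work the stoichiometry in partial pressures (P_i = n_iRT/V).
P(O2) required for 28.5 atm of SO2 = (1/2) × 28.5 = 14.25 atm; available 9.69 atm, so O2 is limiting.
P(SO2) remaining = 28.5 − (2/1) × 9.69 = 9.120 atm
P(gaseous products) = (2)/1 × 9.69 = 19.38 atm
P_total at 784 °C = 9.120 + 19.38 = 28.50 atm
Scaling to 347 °C: P = 28.50 × 620.15/1057.15 = 16.72 atm

16.7 atm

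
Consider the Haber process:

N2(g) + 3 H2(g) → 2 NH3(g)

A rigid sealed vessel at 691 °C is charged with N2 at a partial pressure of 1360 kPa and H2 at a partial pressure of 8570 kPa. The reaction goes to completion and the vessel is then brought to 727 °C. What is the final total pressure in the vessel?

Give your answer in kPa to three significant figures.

Because the vessel is rigid and T is held at 691 °C, work the stoichiometry in partial pressures (P_i = n_iRT/V).
P(H2) required for 1360 kPa of N2 = (3/1) × 1360 = 4080 kPa; available 8570 kPa, so N2 is limiting.
P(H2) remaining = 8570 − (3/1) × 1360 = 4490 kPa
P(gaseous products) = (2)/1 × 1360 = 2720 kPa
P_total at 691 °C = 4490 + 2720 = 7210 kPa
Scaling to 727 °C: P = 7210 × 1000.15/964.15 = 7479 kPa

7480 kPa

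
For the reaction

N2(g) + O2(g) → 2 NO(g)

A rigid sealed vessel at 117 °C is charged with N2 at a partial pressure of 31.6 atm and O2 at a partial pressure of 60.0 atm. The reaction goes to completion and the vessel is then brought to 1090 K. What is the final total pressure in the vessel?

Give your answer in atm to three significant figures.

256 atm

Because the vessel is rigid and T is held at 117 °C, work the stoichiometry in partial pressures (P_i = n_iRT/V).
P(O2) required for 31.6 atm of N2 = (1/1) × 31.6 = 31.60 atm; available 60.0 atm, so N2 is limiting.
P(O2) remaining = 60.0 − (1/1) × 31.6 = 28.40 atm
P(gaseous products) = (2)/1 × 31.6 = 63.20 atm
P_total at 117 °C = 28.40 + 63.20 = 91.60 atm
Scaling to 1090 K: P = 91.60 × 1090/390.15 = 255.9 atm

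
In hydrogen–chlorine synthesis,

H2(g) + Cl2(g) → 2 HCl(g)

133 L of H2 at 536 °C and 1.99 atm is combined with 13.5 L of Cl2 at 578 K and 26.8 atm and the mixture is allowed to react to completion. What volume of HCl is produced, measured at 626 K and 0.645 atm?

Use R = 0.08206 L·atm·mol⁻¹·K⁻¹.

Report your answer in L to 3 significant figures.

n(H2) = PV/RT = (1.99 × 133) / (0.08206 × 809.15) = 3.986 mol
n(Cl2) = PV/RT = (26.8 × 13.5) / (0.08206 × 578) = 7.628 mol
For 3.986 mol H2, stoichiometry requires (1/1) × 3.986 = 3.986 mol Cl2; 7.628 mol is available, so H2 is limiting.
n(HCl) = (2/1) × 3.986 = 7.972 mol
V(HCl) = nRT/P = 7.972 × 0.08206 × 626 / 0.645 = 634.9 L

635 L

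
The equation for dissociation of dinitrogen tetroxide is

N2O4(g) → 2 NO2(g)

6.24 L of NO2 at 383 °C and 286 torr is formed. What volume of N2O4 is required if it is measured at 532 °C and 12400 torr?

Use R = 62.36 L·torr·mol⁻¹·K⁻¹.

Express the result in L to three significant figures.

0.0883 L

n(NO2) = PV/RT = (286 × 6.24) / (62.36 × 656.15) = 0.04362 mol
n(N2O4) = (1/2) × 0.04362 = 0.02181 mol
V = nRT/P = 0.02181 × 62.36 × 805.15 / 12400 = 0.08831 L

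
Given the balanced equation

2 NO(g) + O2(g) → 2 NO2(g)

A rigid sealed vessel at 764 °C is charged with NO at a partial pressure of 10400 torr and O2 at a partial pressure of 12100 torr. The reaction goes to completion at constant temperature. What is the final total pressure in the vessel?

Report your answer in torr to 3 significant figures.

With V and T fixed, P_i ∝ n_i, so the mole ratios apply directly to partial pressures at 764 °C.
P(O2) required for 10400 torr of NO = (1/2) × 10400 = 5200 torr; available 12100 torr, so NO is limiting.
P(O2) remaining = 12100 − (1/2) × 10400 = 6900 torr
P(gaseous products) = (2)/2 × 10400 = 10400 torr
P_total at 764 °C = 6900 + 10400 = 17300 torr

17300 torr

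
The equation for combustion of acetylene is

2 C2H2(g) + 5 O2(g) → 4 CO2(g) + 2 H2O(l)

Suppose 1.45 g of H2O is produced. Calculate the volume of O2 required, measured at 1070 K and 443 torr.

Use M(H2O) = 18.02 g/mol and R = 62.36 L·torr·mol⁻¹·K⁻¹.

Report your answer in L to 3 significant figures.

30.3 L

n(H2O) = 1.450 / 18.02 = 0.08047 mol
n(O2) = (5/2) × 0.08047 = 0.2012 mol
V = nRT/P = 0.2012 × 62.36 × 1070 / 443 = 30.30 L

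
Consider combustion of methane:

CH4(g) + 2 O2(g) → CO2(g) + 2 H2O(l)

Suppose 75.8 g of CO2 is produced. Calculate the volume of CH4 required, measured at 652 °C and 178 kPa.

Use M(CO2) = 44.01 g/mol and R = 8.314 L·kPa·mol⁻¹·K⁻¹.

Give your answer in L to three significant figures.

74.4 L

n(CO2) = 75.80 / 44.01 = 1.722 mol
n(CH4) = (1/1) × 1.722 = 1.722 mol
V = nRT/P = 1.722 × 8.314 × 925.15 / 178 = 74.41 L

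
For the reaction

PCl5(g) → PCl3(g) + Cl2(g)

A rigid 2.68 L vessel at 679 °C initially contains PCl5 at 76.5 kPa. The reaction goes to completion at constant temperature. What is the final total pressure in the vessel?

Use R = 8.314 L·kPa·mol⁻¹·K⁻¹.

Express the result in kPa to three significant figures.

153 kPa

At constant T and V, P ∝ n(gas): 1 mol gas → 2 mol gas.
P_final = (2/1) × 76.5 = 153.0 kPa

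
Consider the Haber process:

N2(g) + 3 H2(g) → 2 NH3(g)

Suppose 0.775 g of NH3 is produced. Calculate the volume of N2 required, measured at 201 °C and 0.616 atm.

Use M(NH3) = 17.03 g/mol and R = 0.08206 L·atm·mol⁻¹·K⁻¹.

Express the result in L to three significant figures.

n(NH3) = 0.7750 / 17.03 = 0.04551 mol
n(N2) = (1/2) × 0.04551 = 0.02276 mol
V = nRT/P = 0.02276 × 0.08206 × 474.15 / 0.616 = 1.438 L

1.44 L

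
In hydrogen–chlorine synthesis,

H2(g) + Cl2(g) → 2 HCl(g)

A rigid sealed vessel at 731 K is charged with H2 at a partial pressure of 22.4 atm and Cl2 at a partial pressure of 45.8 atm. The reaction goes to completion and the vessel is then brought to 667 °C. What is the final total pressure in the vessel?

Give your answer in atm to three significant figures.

87.7 atm

At constant V, partial pressures at 731 K are proportional to moles, so apply stoichiometry directly to pressures.
P(Cl2) required for 22.4 atm of H2 = (1/1) × 22.4 = 22.40 atm; available 45.8 atm, so H2 is limiting.
P(Cl2) remaining = 45.8 − (1/1) × 22.4 = 23.40 atm
P(gaseous products) = (2)/1 × 22.4 = 44.80 atm
P_total at 731 K = 23.40 + 44.80 = 68.20 atm
Scaling to 667 °C: P = 68.20 × 940.15/731 = 87.71 atm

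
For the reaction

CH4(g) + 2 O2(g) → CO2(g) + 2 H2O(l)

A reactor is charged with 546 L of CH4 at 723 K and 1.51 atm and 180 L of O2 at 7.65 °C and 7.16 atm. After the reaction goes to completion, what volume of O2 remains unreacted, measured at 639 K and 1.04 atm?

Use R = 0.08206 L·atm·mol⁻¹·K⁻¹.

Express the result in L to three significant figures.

1420 L

n(CH4) = PV/RT = (1.51 × 546) / (0.08206 × 723) = 13.90 mol
n(O2) = PV/RT = (7.16 × 180) / (0.08206 × 280.8) = 55.93 mol
For 13.90 mol CH4, stoichiometry requires (2/1) × 13.90 = 27.80 mol O2; 55.93 mol is available, so CH4 is limiting.
n(O2) consumed = (2/1) × 13.90 = 27.80 mol; remaining = 55.93 − 27.80 = 28.13 mol
V(O2) = nRT/P = 28.13 × 0.08206 × 639 / 1.04 = 1418 L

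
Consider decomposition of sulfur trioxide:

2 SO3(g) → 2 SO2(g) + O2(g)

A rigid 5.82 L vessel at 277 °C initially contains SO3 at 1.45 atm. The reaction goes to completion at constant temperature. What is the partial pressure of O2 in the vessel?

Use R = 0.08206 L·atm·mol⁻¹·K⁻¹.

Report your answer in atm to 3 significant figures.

n(SO3)₀ = PV/RT = (1.45 × 5.82) / (0.08206 × 550.15) = 0.1869 mol
n(O2) = (1/2) × 0.1869 = 0.09345 mol
P(O2) = nRT/V = 0.09345 × 0.08206 × 550.15 / 5.82 = 0.7249 atm

0.725 atm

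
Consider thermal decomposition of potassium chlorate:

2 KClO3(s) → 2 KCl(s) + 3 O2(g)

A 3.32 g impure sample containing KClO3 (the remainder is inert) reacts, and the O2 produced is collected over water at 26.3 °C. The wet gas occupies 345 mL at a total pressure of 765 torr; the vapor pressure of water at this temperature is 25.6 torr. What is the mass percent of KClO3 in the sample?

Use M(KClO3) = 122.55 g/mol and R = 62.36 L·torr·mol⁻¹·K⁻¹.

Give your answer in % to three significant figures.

P(O2) = 765 − 25.6 = 739.4 torr
n(O2) = PV/RT = (739.4 × 0.3450) / (62.36 × 299.45) = 0.01366 mol
n(KClO3) = (2/3) × 0.01366 = 0.009107 mol
m(KClO3) = 0.009107 × 122.55 = 1.116 g
%KClO3 = 1.116 / 3.32 × 100 = 33.61%

33.6 %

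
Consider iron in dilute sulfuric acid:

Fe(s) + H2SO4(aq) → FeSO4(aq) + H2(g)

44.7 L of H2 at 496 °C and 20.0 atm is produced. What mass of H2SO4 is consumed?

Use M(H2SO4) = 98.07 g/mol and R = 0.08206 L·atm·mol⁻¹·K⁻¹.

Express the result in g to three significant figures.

n(H2) = PV/RT = (20.0 × 44.7) / (0.08206 × 769.15) = 14.16 mol
n(H2SO4) = (1/1) × 14.16 = 14.16 mol
m(H2SO4) = 14.16 × 98.07 = 1389 g

1390 g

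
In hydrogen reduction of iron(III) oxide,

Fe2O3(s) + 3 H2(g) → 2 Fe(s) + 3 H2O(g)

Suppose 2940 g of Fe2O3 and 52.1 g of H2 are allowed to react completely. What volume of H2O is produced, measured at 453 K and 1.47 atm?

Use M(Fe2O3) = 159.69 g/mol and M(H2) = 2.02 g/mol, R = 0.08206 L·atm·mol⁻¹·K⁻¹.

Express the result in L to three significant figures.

n(Fe2O3) = 2940 / 159.69 = 18.41 mol
n(H2) = 52.1 / 2.02 = 25.79 mol
For 18.41 mol Fe2O3, stoichiometry requires (3/1) × 18.41 = 55.23 mol H2; 25.79 mol is available, so H2 is limiting.
n(H2O) = (3/3) × 25.79 = 25.79 mol
V(H2O) = nRT/P = 25.79 × 0.08206 × 453 / 1.47 = 652.2 L

652 L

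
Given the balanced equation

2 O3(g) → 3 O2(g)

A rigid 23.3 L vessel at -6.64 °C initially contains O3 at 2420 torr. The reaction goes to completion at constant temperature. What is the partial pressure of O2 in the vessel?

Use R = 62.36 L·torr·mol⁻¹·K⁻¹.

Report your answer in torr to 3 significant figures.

3630 torr

n(O3)₀ = PV/RT = (2420 × 23.3) / (62.36 × 266.51) = 3.393 mol
n(O2) = (3/2) × 3.393 = 5.089 mol
P(O2) = nRT/V = 5.089 × 62.36 × 266.51 / 23.3 = 3630 torr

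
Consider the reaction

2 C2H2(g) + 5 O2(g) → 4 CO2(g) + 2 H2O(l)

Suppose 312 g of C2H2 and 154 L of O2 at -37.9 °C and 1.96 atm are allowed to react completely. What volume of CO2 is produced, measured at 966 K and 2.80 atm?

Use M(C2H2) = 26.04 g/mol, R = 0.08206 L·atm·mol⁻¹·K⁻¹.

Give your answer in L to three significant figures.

n(C2H2) = 312 / 26.04 = 11.98 mol
n(O2) = PV/RT = (1.96 × 154) / (0.08206 × 235.25) = 15.64 mol
For 11.98 mol C2H2, stoichiometry requires (5/2) × 11.98 = 29.95 mol O2; 15.64 mol is available, so O2 is limiting.
n(CO2) = (4/5) × 15.64 = 12.51 mol
V(CO2) = nRT/P = 12.51 × 0.08206 × 966 / 2.80 = 354.2 L

354 L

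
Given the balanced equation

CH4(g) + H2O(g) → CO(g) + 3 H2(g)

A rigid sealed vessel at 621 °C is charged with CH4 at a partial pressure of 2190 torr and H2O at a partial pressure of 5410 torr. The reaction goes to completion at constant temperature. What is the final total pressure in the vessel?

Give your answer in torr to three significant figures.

12000 torr

Because the vessel is rigid and T is held at 621 °C, work the stoichiometry in partial pressures (P_i = n_iRT/V).
P(H2O) required for 2190 torr of CH4 = (1/1) × 2190 = 2190 torr; available 5410 torr, so CH4 is limiting.
P(H2O) remaining = 5410 − (1/1) × 2190 = 3220 torr
P(gaseous products) = (1+3)/1 × 2190 = 8760 torr
P_total at 621 °C = 3220 + 8760 = 11980 torr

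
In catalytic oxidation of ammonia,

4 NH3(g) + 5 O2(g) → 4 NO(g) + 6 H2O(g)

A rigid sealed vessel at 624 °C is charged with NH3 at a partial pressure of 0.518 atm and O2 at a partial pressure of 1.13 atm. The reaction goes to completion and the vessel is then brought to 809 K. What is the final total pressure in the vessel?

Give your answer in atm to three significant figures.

1.60 atm

Because the vessel is rigid and T is held at 624 °C, work the stoichiometry in partial pressures (P_i = n_iRT/V).
P(O2) required for 0.518 atm of NH3 = (5/4) × 0.518 = 0.6475 atm; available 1.13 atm, so NH3 is limiting.
P(O2) remaining = 1.13 − (5/4) × 0.518 = 0.4825 atm
P(gaseous products) = (4+6)/4 × 0.518 = 1.295 atm
P_total at 624 °C = 0.4825 + 1.295 = 1.777 atm
Scaling to 809 K: P = 1.777 × 809/897.15 = 1.602 atm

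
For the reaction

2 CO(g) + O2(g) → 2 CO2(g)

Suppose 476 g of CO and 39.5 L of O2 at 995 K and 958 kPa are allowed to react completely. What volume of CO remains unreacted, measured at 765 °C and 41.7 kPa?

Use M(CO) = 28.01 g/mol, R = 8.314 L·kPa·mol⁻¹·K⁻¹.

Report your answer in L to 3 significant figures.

1620 L

n(CO) = 476 / 28.01 = 16.99 mol
n(O2) = PV/RT = (958 × 39.5) / (8.314 × 995) = 4.574 mol
For 16.99 mol CO, stoichiometry requires (1/2) × 16.99 = 8.495 mol O2; 4.574 mol is available, so O2 is limiting.
n(CO) consumed = (2/1) × 4.574 = 9.148 mol; remaining = 16.99 − 9.148 = 7.842 mol
V(CO) = nRT/P = 7.842 × 8.314 × 1038.15 / 41.7 = 1623 L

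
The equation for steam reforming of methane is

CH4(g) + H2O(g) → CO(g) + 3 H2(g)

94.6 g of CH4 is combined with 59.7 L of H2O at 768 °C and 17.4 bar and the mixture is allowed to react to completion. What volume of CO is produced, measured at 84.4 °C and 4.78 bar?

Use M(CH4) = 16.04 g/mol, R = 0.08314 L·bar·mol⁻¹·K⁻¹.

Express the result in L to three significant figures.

36.7 L

n(CH4) = 94.6 / 16.04 = 5.898 mol
n(H2O) = PV/RT = (17.4 × 59.7) / (0.08314 × 1041.15) = 12.00 mol
For 5.898 mol CH4, stoichiometry requires (1/1) × 5.898 = 5.898 mol H2O; 12.00 mol is available, so CH4 is limiting.
n(CO) = (1/1) × 5.898 = 5.898 mol
V(CO) = nRT/P = 5.898 × 0.08314 × 357.55 / 4.78 = 36.68 L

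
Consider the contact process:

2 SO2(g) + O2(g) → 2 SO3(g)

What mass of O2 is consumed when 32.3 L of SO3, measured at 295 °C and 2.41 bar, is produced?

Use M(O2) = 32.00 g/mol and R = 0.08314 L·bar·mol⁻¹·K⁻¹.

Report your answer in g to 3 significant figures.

n(SO3) = PV/RT = (2.41 × 32.3) / (0.08314 × 568.15) = 1.648 mol
n(O2) = (1/2) × 1.648 = 0.8240 mol
m(O2) = 0.8240 × 32.00 = 26.37 g

26.4 g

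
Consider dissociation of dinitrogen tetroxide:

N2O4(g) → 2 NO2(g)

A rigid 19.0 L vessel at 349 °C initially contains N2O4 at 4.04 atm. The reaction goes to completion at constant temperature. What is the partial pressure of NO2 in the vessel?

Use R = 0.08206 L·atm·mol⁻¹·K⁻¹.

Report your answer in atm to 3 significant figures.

n(N2O4)₀ = PV/RT = (4.04 × 19.0) / (0.08206 × 622.15) = 1.504 mol
n(NO2) = (2/1) × 1.504 = 3.008 mol
P(NO2) = nRT/V = 3.008 × 0.08206 × 622.15 / 19.0 = 8.083 atm

8.08 atm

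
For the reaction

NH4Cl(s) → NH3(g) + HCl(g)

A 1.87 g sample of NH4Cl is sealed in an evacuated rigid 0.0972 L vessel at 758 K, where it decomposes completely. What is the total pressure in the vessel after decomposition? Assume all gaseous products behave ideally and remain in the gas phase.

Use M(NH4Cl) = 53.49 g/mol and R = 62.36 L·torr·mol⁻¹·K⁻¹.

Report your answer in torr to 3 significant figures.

34000 torr

n(NH4Cl) = 1.87 / 53.49 = 0.03496 mol
n(gas produced) = (2/1) × 0.03496 = 0.06992 mol
P = nRT/V = 0.06992 × 62.36 × 758 / 0.0972 = 34000 torr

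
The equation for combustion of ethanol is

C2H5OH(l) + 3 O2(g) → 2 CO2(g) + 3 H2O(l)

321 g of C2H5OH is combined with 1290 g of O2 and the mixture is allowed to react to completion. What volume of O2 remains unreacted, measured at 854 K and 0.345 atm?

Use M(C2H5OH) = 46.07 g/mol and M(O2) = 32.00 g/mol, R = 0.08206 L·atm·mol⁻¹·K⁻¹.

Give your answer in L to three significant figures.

3940 L

n(C2H5OH) = 321 / 46.07 = 6.968 mol
n(O2) = 1290 / 32.00 = 40.31 mol
For 6.968 mol C2H5OH, stoichiometry requires (3/1) × 6.968 = 20.90 mol O2; 40.31 mol is available, so C2H5OH is limiting.
n(O2) consumed = (3/1) × 6.968 = 20.90 mol; remaining = 40.31 − 20.90 = 19.41 mol
V(O2) = nRT/P = 19.41 × 0.08206 × 854 / 0.345 = 3943 L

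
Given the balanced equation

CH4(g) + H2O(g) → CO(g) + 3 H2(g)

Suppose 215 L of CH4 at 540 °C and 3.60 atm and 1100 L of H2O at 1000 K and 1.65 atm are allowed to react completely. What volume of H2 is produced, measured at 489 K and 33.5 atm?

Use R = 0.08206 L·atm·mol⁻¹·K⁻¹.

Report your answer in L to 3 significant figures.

41.7 L

n(CH4) = PV/RT = (3.60 × 215) / (0.08206 × 813.15) = 11.60 mol
n(H2O) = PV/RT = (1.65 × 1100) / (0.08206 × 1000) = 22.12 mol
For 11.60 mol CH4, stoichiometry requires (1/1) × 11.60 = 11.60 mol H2O; 22.12 mol is available, so CH4 is limiting.
n(H2) = (3/1) × 11.60 = 34.80 mol
V(H2) = nRT/P = 34.80 × 0.08206 × 489 / 33.5 = 41.68 L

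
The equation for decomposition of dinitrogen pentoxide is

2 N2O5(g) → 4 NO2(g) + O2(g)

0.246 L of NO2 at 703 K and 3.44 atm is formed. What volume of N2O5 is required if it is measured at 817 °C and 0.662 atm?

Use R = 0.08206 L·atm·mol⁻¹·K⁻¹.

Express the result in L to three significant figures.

n(NO2) = PV/RT = (3.44 × 0.246) / (0.08206 × 703) = 0.01467 mol
n(N2O5) = (2/4) × 0.01467 = 0.007335 mol
V = nRT/P = 0.007335 × 0.08206 × 1090.15 / 0.662 = 0.9912 L

0.991 L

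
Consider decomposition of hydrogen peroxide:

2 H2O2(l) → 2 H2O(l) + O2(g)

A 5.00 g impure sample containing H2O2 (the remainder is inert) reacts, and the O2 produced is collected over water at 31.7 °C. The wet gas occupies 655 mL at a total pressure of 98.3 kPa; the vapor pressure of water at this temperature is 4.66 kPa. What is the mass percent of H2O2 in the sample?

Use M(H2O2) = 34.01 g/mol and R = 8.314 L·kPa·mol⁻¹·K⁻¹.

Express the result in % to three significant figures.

P(O2) = 98.3 − 4.66 = 93.64 kPa
n(O2) = PV/RT = (93.64 × 0.6550) / (8.314 × 304.85) = 0.02420 mol
n(H2O2) = (2/1) × 0.02420 = 0.04840 mol
m(H2O2) = 0.04840 × 34.01 = 1.646 g
%H2O2 = 1.646 / 5.00 × 100 = 32.92%

32.9 %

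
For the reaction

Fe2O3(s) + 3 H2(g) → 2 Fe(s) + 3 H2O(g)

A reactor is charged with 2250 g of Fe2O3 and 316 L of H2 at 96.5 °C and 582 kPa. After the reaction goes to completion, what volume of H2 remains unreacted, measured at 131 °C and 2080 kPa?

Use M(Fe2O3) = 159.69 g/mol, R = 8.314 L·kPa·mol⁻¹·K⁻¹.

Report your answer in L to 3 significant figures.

28.4 L

n(Fe2O3) = 2250 / 159.69 = 14.09 mol
n(H2) = PV/RT = (582 × 316) / (8.314 × 369.65) = 59.84 mol
For 14.09 mol Fe2O3, stoichiometry requires (3/1) × 14.09 = 42.27 mol H2; 59.84 mol is available, so Fe2O3 is limiting.
n(H2) consumed = (3/1) × 14.09 = 42.27 mol; remaining = 59.84 − 42.27 = 17.57 mol
V(H2) = nRT/P = 17.57 × 8.314 × 404.15 / 2080 = 28.38 L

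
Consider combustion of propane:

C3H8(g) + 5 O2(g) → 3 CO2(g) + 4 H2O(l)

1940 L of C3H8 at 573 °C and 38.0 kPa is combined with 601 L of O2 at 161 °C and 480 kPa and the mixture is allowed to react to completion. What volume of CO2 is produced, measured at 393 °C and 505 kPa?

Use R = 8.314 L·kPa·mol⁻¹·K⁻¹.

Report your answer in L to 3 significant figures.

n(C3H8) = PV/RT = (38.0 × 1940) / (8.314 × 846.15) = 10.48 mol
n(O2) = PV/RT = (480 × 601) / (8.314 × 434.15) = 79.92 mol
For 10.48 mol C3H8, stoichiometry requires (5/1) × 10.48 = 52.40 mol O2; 79.92 mol is available, so C3H8 is limiting.
n(CO2) = (3/1) × 10.48 = 31.44 mol
V(CO2) = nRT/P = 31.44 × 8.314 × 666.15 / 505 = 344.8 L

345 L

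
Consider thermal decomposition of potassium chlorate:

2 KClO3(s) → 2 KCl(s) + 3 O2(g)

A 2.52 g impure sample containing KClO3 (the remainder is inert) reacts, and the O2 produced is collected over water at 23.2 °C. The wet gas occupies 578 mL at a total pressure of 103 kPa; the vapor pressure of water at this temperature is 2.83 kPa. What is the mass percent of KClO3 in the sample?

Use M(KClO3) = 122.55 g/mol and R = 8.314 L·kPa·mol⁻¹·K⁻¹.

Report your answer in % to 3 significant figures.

76.2 %

P(O2) = 103 − 2.83 = 100.2 kPa
n(O2) = PV/RT = (100.2 × 0.5780) / (8.314 × 296.35) = 0.02351 mol
n(KClO3) = (2/3) × 0.02351 = 0.01567 mol
m(KClO3) = 0.01567 × 122.55 = 1.920 g
%KClO3 = 1.920 / 2.52 × 100 = 76.19%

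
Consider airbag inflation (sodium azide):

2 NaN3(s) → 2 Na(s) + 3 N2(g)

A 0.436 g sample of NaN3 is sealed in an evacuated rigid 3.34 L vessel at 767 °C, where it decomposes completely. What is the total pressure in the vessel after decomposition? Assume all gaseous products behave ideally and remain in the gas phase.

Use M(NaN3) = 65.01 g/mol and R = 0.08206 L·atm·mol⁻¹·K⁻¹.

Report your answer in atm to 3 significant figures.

n(NaN3) = 0.436 / 65.01 = 0.006707 mol
n(gas produced) = (3/2) × 0.006707 = 0.01006 mol
P = nRT/V = 0.01006 × 0.08206 × 1040.15 / 3.34 = 0.2571 atm

0.257 atm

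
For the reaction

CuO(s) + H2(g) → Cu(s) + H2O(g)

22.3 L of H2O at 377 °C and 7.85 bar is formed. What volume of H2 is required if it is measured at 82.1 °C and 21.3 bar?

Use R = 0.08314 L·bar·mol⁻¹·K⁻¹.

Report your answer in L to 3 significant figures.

n(H2O) = PV/RT = (7.85 × 22.3) / (0.08314 × 650.15) = 3.239 mol
n(H2) = (1/1) × 3.239 = 3.239 mol
V = nRT/P = 3.239 × 0.08314 × 355.25 / 21.3 = 4.491 L

4.49 L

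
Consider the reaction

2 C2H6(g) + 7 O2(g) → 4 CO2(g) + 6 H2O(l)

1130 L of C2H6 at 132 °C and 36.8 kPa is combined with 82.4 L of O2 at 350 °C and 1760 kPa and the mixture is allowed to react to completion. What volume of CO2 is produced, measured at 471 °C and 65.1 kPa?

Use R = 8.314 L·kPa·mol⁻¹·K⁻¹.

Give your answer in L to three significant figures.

n(C2H6) = PV/RT = (36.8 × 1130) / (8.314 × 405.15) = 12.35 mol
n(O2) = PV/RT = (1760 × 82.4) / (8.314 × 623.15) = 27.99 mol
For 12.35 mol C2H6, stoichiometry requires (7/2) × 12.35 = 43.23 mol O2; 27.99 mol is available, so O2 is limiting.
n(CO2) = (4/7) × 27.99 = 15.99 mol
V(CO2) = nRT/P = 15.99 × 8.314 × 744.15 / 65.1 = 1520 L

1520 L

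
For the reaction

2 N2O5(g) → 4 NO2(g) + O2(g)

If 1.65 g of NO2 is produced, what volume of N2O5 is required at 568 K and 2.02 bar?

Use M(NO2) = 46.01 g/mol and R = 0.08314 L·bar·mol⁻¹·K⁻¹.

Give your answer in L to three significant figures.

n(NO2) = 1.650 / 46.01 = 0.03586 mol
n(N2O5) = (2/4) × 0.03586 = 0.01793 mol
V = nRT/P = 0.01793 × 0.08314 × 568 / 2.02 = 0.4192 L

0.419 L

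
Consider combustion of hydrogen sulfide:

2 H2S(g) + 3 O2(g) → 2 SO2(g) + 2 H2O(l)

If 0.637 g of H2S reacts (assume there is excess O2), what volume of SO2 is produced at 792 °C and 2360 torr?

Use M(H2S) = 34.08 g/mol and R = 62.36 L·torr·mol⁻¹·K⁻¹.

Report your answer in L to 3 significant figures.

0.526 L

n(H2S) = 0.6370 / 34.08 = 0.01869 mol
n(SO2) = (2/2) × 0.01869 = 0.01869 mol
V = nRT/P = 0.01869 × 62.36 × 1065.15 / 2360 = 0.5260 L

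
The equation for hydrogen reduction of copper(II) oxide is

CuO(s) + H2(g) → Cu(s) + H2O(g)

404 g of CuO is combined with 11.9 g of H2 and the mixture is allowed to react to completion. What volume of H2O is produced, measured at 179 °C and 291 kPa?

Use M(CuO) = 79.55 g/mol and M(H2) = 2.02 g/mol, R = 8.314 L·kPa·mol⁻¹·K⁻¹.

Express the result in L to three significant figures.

n(CuO) = 404 / 79.55 = 5.079 mol
n(H2) = 11.9 / 2.02 = 5.891 mol
For 5.079 mol CuO, stoichiometry requires (1/1) × 5.079 = 5.079 mol H2; 5.891 mol is available, so CuO is limiting.
n(H2O) = (1/1) × 5.079 = 5.079 mol
V(H2O) = nRT/P = 5.079 × 8.314 × 452.15 / 291 = 65.61 L

65.6 L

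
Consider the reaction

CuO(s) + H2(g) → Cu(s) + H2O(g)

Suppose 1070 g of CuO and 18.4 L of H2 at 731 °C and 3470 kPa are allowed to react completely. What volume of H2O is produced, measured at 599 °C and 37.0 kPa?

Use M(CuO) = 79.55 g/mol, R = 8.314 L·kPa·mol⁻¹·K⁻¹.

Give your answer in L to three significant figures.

n(CuO) = 1070 / 79.55 = 13.45 mol
n(H2) = PV/RT = (3470 × 18.4) / (8.314 × 1004.15) = 7.648 mol
For 13.45 mol CuO, stoichiometry requires (1/1) × 13.45 = 13.45 mol H2; 7.648 mol is available, so H2 is limiting.
n(H2O) = (1/1) × 7.648 = 7.648 mol
V(H2O) = nRT/P = 7.648 × 8.314 × 872.15 / 37.0 = 1499 L

1500 L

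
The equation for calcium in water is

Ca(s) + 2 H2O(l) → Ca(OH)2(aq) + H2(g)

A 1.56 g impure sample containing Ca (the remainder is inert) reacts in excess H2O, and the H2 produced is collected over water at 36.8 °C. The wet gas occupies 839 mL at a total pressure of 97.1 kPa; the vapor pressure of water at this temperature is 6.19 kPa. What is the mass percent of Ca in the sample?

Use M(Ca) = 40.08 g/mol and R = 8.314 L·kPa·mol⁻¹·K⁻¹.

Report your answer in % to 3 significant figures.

76.0 %

P(H2) = 97.1 − 6.19 = 90.91 kPa
n(H2) = PV/RT = (90.91 × 0.8390) / (8.314 × 309.95) = 0.02960 mol
n(Ca) = (1/1) × 0.02960 = 0.02960 mol
m(Ca) = 0.02960 × 40.08 = 1.186 g
%Ca = 1.186 / 1.56 × 100 = 76.03%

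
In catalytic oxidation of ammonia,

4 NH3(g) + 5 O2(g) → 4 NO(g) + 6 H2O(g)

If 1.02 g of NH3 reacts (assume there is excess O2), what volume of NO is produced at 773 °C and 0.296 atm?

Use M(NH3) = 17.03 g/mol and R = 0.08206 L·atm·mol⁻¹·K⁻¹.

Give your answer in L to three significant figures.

n(NH3) = 1.020 / 17.03 = 0.05989 mol
n(NO) = (4/4) × 0.05989 = 0.05989 mol
V = nRT/P = 0.05989 × 0.08206 × 1046.15 / 0.296 = 17.37 L

17.4 L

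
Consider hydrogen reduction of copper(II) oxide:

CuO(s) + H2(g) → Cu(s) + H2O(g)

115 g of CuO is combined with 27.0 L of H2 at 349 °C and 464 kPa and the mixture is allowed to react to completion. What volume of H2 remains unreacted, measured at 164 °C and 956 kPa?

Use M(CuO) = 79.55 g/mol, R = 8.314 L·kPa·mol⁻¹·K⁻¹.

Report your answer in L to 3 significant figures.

n(CuO) = 115 / 79.55 = 1.446 mol
n(H2) = PV/RT = (464 × 27.0) / (8.314 × 622.15) = 2.422 mol
For 1.446 mol CuO, stoichiometry requires (1/1) × 1.446 = 1.446 mol H2; 2.422 mol is available, so CuO is limiting.
n(H2) consumed = (1/1) × 1.446 = 1.446 mol; remaining = 2.422 − 1.446 = 0.9760 mol
V(H2) = nRT/P = 0.9760 × 8.314 × 437.15 / 956 = 3.710 L

3.71 L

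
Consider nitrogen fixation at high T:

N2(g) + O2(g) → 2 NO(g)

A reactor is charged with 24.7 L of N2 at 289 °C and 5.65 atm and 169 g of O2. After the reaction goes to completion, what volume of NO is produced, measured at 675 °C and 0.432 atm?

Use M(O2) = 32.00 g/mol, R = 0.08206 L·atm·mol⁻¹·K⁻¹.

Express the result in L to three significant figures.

n(N2) = PV/RT = (5.65 × 24.7) / (0.08206 × 562.15) = 3.025 mol
n(O2) = 169 / 32.00 = 5.281 mol
For 3.025 mol N2, stoichiometry requires (1/1) × 3.025 = 3.025 mol O2; 5.281 mol is available, so N2 is limiting.
n(NO) = (2/1) × 3.025 = 6.050 mol
V(NO) = nRT/P = 6.050 × 0.08206 × 948.15 / 0.432 = 1090 L

1090 L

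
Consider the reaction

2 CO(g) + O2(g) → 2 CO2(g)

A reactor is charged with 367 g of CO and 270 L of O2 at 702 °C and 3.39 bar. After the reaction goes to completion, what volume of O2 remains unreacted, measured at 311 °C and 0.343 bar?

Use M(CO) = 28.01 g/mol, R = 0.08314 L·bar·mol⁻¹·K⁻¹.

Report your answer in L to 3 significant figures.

671 L

n(CO) = 367 / 28.01 = 13.10 mol
n(O2) = PV/RT = (3.39 × 270) / (0.08314 × 975.15) = 11.29 mol
For 13.10 mol CO, stoichiometry requires (1/2) × 13.10 = 6.550 mol O2; 11.29 mol is available, so CO is limiting.
n(O2) consumed = (1/2) × 13.10 = 6.550 mol; remaining = 11.29 − 6.550 = 4.740 mol
V(O2) = nRT/P = 4.740 × 0.08314 × 584.15 / 0.343 = 671.1 L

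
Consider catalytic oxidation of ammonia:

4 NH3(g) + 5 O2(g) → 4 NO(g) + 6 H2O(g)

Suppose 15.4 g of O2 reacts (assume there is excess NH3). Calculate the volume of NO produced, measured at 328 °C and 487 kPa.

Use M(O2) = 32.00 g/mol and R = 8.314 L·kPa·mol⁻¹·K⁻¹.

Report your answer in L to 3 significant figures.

n(O2) = 15.40 / 32.00 = 0.4813 mol
n(NO) = (4/5) × 0.4813 = 0.3850 mol
V = nRT/P = 0.3850 × 8.314 × 601.15 / 487 = 3.951 L

3.95 L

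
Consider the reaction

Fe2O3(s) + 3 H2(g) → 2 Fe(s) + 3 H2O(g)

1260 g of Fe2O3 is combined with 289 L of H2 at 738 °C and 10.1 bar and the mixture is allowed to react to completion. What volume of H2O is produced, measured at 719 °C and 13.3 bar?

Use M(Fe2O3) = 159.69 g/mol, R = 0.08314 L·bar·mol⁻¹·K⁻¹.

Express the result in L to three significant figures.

147 L

n(Fe2O3) = 1260 / 159.69 = 7.890 mol
n(H2) = PV/RT = (10.1 × 289) / (0.08314 × 1011.15) = 34.72 mol
For 7.890 mol Fe2O3, stoichiometry requires (3/1) × 7.890 = 23.67 mol H2; 34.72 mol is available, so Fe2O3 is limiting.
n(H2O) = (3/1) × 7.890 = 23.67 mol
V(H2O) = nRT/P = 23.67 × 0.08314 × 992.15 / 13.3 = 146.8 L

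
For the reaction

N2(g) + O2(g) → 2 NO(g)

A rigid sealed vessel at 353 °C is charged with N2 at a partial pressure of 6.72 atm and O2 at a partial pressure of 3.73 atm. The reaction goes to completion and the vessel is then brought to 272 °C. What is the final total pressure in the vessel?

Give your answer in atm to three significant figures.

At constant V, partial pressures at 353 °C are proportional to moles, so apply stoichiometry directly to pressures.
P(O2) required for 6.72 atm of N2 = (1/1) × 6.72 = 6.720 atm; available 3.73 atm, so O2 is limiting.
P(N2) remaining = 6.72 − (1/1) × 3.73 = 2.990 atm
P(gaseous products) = (2)/1 × 3.73 = 7.460 atm
P_total at 353 °C = 2.990 + 7.460 = 10.45 atm
Scaling to 272 °C: P = 10.45 × 545.15/626.15 = 9.098 atm

9.10 atm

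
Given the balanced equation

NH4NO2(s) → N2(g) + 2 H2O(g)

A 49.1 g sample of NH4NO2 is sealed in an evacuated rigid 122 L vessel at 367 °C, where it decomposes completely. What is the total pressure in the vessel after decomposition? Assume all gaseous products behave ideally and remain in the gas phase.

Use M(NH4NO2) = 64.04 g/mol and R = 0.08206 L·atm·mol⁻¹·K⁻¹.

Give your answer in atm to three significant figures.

n(NH4NO2) = 49.1 / 64.04 = 0.7667 mol
n(gas produced) = (3/1) × 0.7667 = 2.300 mol
P = nRT/V = 2.300 × 0.08206 × 640.15 / 122 = 0.9903 atm

0.990 atm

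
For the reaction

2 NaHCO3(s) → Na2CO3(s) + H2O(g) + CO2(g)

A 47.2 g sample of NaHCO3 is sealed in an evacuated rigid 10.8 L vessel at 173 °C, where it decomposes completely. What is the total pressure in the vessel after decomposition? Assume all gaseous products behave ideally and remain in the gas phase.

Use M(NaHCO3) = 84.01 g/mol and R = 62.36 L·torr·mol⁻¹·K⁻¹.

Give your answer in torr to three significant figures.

1450 torr

n(NaHCO3) = 47.2 / 84.01 = 0.5618 mol
n(gas produced) = (2/2) × 0.5618 = 0.5618 mol
P = nRT/V = 0.5618 × 62.36 × 446.15 / 10.8 = 1447 torr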